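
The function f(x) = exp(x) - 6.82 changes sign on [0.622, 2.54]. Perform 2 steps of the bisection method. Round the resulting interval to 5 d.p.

[1.58100, 2.06050]

f(0.622000) = -4.957350, f(2.540000) = 5.859671 (opposite signs)
step 1: m = 1.581000, f(m) = -1.960187 < 0 → root in [1.581000, 2.540000]
step 2: m = 2.060500, f(m) = 1.029894 > 0 → root in [1.581000, 2.060500]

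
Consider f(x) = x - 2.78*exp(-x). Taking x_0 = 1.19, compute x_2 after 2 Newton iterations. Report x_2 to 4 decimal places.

1.0112

Newton update: x ← x − f(x)/f'(x).
f'(x) = 1 + 2.78*exp(-x)
x_0 = 1.190000: f = 0.344265, f' = 1.845735 → x_1 = 1.190000 - (0.344265)/(1.845735) = 1.003481
x_1 = 1.003481: f = -0.015670, f' = 2.019151 → x_2 = 1.003481 - (-0.015670)/(2.019151) = 1.011242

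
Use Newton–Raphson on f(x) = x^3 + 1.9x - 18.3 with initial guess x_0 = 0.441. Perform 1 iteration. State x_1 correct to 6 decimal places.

f'(x) = 3x^2 + 1.9
x_0 = 0.441000: f = -17.376334, f' = 2.483443 → x_1 = 0.441000 - (-17.376334)/(2.483443) = 7.437872

7.437872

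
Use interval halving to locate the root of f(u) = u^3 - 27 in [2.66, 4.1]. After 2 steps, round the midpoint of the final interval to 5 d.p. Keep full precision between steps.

f(2.660000) = -8.178904, f(4.100000) = 41.921000 (opposite signs)
step 1: m = 3.380000, f(m) = 11.614472 > 0 → root in [2.660000, 3.380000]
step 2: m = 3.020000, f(m) = 0.543608 > 0 → root in [2.660000, 3.020000]
Midpoint of [2.660000, 3.020000] = 2.840000

2.84000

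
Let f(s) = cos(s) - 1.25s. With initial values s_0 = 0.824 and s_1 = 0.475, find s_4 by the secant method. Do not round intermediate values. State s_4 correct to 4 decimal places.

f(s_0) = -0.350709, f(s_1) = 0.295543
s_2 = 0.475000 - (0.295543)·(0.475000 - 0.824000)/(0.295543 - (-0.350709)) = 0.634604; f(s_2) = 0.012051
s_3 = 0.634604 - (0.012051)·(0.634604 - 0.475000)/(0.012051 - (0.295543)) = 0.641389; f(s_3) = -0.000471
s_4 = 0.641389 - (-0.000471)·(0.641389 - 0.634604)/(-0.000471 - (0.012051)) = 0.641134; f(s_4) = 0.000001

0.6411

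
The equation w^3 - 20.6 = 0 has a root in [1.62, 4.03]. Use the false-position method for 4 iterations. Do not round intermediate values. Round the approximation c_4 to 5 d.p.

2.71770

f(1.620000) = -16.348472, f(4.030000) = 44.850827
step 1: c = 2.263795, f(c) = -8.998573 < 0 → new bracket [2.263795, 4.030000]
step 2: c = 2.558939, f(c) = -3.843633 < 0 → new bracket [2.558939, 4.030000]
step 3: c = 2.675055, f(c) = -1.457514 < 0 → new bracket [2.675055, 4.030000]
step 4: c = 2.717701, f(c) = -0.527334 < 0 → new bracket [2.717701, 4.030000]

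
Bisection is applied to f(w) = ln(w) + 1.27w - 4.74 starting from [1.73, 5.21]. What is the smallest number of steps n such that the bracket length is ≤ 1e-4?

Initial width b − a = 5.21 − 1.73 = 3.480000.
After n steps the width is (b−a)/2^n; need (b−a)/2^n ≤ 1e-4.
So n ≥ log₂(3.480000/1e-4) = log₂(34800.0000) ≈ 15.0868.
Hence n = 16.

16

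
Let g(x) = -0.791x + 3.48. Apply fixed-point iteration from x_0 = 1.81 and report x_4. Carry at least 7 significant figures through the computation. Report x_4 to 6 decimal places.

x_1 = g(1.810000) = 2.048290
x_2 = g(2.048290) = 1.859803
x_3 = g(1.859803) = 2.008896
x_4 = g(2.008896) = 1.890963

1.890963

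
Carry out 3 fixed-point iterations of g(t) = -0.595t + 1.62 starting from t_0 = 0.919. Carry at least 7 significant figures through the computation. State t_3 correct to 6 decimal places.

t_1 = g(0.919000) = 1.073195
t_2 = g(1.073195) = 0.981449
t_3 = g(0.981449) = 1.036038

1.036038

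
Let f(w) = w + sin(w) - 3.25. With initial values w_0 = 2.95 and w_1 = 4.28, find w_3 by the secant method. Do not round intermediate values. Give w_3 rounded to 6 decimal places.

f(w_0) = -0.109577, f(w_1) = 0.122033
w_2 = 4.280000 - (0.122033)·(4.280000 - 2.950000)/(0.122033 - (-0.109577)) = 3.579238; f(w_2) = -0.094570
w_3 = 3.579238 - (-0.094570)·(3.579238 - 4.280000)/(-0.094570 - (0.122033)) = 3.885195; f(w_3) = -0.041749

3.885195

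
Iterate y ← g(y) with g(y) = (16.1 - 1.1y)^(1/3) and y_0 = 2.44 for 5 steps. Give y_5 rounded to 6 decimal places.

2.380040

y_1 = g(2.440000) = 2.376153
y_2 = g(2.376153) = 2.380292
y_3 = g(2.380292) = 2.380024
y_4 = g(2.380024) = 2.380041
y_5 = g(2.380041) = 2.380040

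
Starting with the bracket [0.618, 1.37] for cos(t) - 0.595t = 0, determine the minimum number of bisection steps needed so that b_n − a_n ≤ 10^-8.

27

Initial width b − a = 1.37 − 0.618 = 0.752000.
After n steps the width is (b−a)/2^n; need (b−a)/2^n ≤ 10^-8.
So n ≥ log₂(0.752000/10^-8) = log₂(75200000.0000) ≈ 26.1642.
Hence n = 27.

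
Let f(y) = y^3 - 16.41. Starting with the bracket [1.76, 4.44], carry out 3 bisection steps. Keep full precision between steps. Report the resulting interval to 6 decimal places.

[2.430000, 2.765000]

f(1.760000) = -10.958224, f(4.440000) = 71.118384 (opposite signs)
step 1: m = 3.100000, f(m) = 13.381000 > 0 → root in [1.760000, 3.100000]
step 2: m = 2.430000, f(m) = -2.061093 < 0 → root in [2.430000, 3.100000]
step 3: m = 2.765000, f(m) = 4.729047 > 0 → root in [2.430000, 2.765000]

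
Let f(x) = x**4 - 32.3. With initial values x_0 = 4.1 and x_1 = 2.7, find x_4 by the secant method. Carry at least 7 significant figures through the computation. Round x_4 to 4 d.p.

Secant update: x_(k+1) = x_k − f(x_k)·(x_k − x_(k-1))/(f(x_k) − f(x_(k-1))).
f(x_0) = 250.276100, f(x_1) = 20.844100
x_2 = 2.700000 - (20.844100)·(2.700000 - 4.100000)/(20.844100 - (250.276100)) = 2.572809; f(x_2) = 11.515727
x_3 = 2.572809 - (11.515727)·(2.572809 - 2.700000)/(11.515727 - (20.844100)) = 2.415793; f(x_3) = 1.759559
x_4 = 2.415793 - (1.759559)·(2.415793 - 2.572809)/(1.759559 - (11.515727)) = 2.387475; f(x_4) = 0.190415

2.3875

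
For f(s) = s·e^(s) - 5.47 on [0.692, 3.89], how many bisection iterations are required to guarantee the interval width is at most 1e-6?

22

Initial width b − a = 3.89 − 0.692 = 3.198000.
After n steps the width is (b−a)/2^n; need (b−a)/2^n ≤ 1e-6.
So n ≥ log₂(3.198000/1e-6) = log₂(3198000.0000) ≈ 21.6087.
Hence n = 22.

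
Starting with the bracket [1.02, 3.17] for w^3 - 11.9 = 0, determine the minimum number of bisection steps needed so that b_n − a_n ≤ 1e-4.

Initial width b − a = 3.17 − 1.02 = 2.150000.
After n steps the width is (b−a)/2^n; need (b−a)/2^n ≤ 1e-4.
So n ≥ log₂(2.150000/1e-4) = log₂(21500.0000) ≈ 14.3920.
Hence n = 15.

15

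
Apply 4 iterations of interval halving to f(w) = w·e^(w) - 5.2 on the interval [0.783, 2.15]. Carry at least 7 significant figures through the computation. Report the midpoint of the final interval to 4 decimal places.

1.3383

f(0.783000) = -3.486775, f(2.150000) = 13.257446 (opposite signs)
step 1: m = 1.466500, f(m) = 1.155869 > 0 → root in [0.783000, 1.466500]
step 2: m = 1.124750, f(m) = -1.736392 < 0 → root in [1.124750, 1.466500]
step 3: m = 1.295625, f(m) = -0.466721 < 0 → root in [1.295625, 1.466500]
step 4: m = 1.381062, f(m) = 0.295423 > 0 → root in [1.295625, 1.381062]
Midpoint of [1.295625, 1.381062] = 1.338344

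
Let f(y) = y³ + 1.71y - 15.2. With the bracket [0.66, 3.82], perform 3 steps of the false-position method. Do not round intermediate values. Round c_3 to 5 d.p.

f(0.660000) = -13.783904, f(3.820000) = 47.075168
step 1: c = 1.375705, f(c) = -10.243935 < 0 → new bracket [1.375705, 3.820000]
step 2: c = 1.812544, f(c) = -6.145775 < 0 → new bracket [1.812544, 3.820000]
step 3: c = 2.044358, f(c) = -3.159960 < 0 → new bracket [2.044358, 3.820000]

2.04436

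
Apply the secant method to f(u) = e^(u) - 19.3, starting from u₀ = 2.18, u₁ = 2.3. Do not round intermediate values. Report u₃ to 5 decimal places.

f(u_0) = -10.453694, f(u_1) = -9.325818
u_2 = 2.300000 - (-9.325818)·(2.300000 - 2.180000)/(-9.325818 - (-10.453694)) = 3.292217; f(u_2) = 7.602444
u_3 = 3.292217 - (7.602444)·(3.292217 - 2.300000)/(7.602444 - (-9.325818)) = 2.846615; f(u_3) = -2.070644

2.84661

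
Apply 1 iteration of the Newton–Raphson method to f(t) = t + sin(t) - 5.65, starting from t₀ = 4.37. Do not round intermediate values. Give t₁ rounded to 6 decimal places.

Newton update: t ← t − f(t)/f'(t).
f'(t) = 1 + cos(t)
t_0 = 4.370000: f = -2.221955, f' = 0.664262 → t_1 = 4.370000 - (-2.221955)/(0.664262) = 7.715000

7.715000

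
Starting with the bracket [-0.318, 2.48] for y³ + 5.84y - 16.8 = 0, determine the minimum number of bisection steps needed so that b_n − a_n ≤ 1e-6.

Initial width b − a = 2.48 − -0.318 = 2.798000.
After n steps the width is (b−a)/2^n; need (b−a)/2^n ≤ 1e-6.
So n ≥ log₂(2.798000/1e-6) = log₂(2798000.0000) ≈ 21.4160.
Hence n = 22.

22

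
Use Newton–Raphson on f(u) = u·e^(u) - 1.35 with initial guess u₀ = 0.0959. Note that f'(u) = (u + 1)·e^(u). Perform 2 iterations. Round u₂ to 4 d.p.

u_0 = 0.095900: f = -1.244448, f' = 1.206201 → u_1 = 0.095900 - (-1.244448)/(1.206201) = 1.127608
u_1 = 1.127608: f = 2.132349, f' = 6.570610 → u_2 = 1.127608 - (2.132349)/(6.570610) = 0.803080

0.8031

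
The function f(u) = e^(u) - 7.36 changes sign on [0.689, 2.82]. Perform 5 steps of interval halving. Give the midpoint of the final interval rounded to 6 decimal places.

f(0.689000) = -5.368277, f(2.820000) = 9.416851 (opposite signs)
step 1: m = 1.754500, f(m) = -1.579443 < 0 → root in [1.754500, 2.820000]
step 2: m = 2.287250, f(m) = 2.487819 > 0 → root in [1.754500, 2.287250]
step 3: m = 2.020875, f(m) = 0.184924 > 0 → root in [1.754500, 2.020875]
step 4: m = 1.887687, f(m) = -0.755921 < 0 → root in [1.887687, 2.020875]
step 5: m = 1.954281, f(m) = -0.301156 < 0 → root in [1.954281, 2.020875]
Midpoint of [1.954281, 2.020875] = 1.987578

1.987578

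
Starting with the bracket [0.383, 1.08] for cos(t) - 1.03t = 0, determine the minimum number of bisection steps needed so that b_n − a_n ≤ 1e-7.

Initial width b − a = 1.08 − 0.383 = 0.697000.
After n steps the width is (b−a)/2^n; need (b−a)/2^n ≤ 1e-7.
So n ≥ log₂(0.697000/1e-7) = log₂(6970000.0000) ≈ 22.7327.
Hence n = 23.

23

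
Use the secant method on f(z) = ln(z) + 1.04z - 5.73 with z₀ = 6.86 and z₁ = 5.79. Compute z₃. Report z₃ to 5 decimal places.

4.14479

f(z_0) = 3.330107, f(z_1) = 2.047732
z_2 = 5.790000 - (2.047732)·(5.790000 - 6.860000)/(2.047732 - (3.330107)) = 4.081394; f(z_2) = -0.078911
z_3 = 4.081394 - (-0.078911)·(4.081394 - 5.790000)/(-0.078911 - (2.047732)) = 4.144794; f(z_3) = 0.002439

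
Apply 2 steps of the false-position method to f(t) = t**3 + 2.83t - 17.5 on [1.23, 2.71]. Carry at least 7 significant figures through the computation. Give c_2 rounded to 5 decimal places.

False-position update: c = (a·f(b) − b·f(a))/(f(b) − f(a)); replace the endpoint whose sign matches f(c).
f(1.230000) = -12.158233, f(2.710000) = 10.071811
step 1: c = 2.039453, f(c) = -3.245505 < 0 → new bracket [2.039453, 2.710000]
step 2: c = 2.202869, f(c) = -0.576162 < 0 → new bracket [2.202869, 2.710000]

2.20287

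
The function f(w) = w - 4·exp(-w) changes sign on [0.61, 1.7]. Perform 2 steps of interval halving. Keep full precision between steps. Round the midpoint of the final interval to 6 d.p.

f(0.610000) = -1.563403, f(1.700000) = 0.969266 (opposite signs)
step 1: m = 1.155000, f(m) = -0.105230 < 0 → root in [1.155000, 1.700000]
step 2: m = 1.427500, f(m) = 0.467868 > 0 → root in [1.155000, 1.427500]
Midpoint of [1.155000, 1.427500] = 1.291250

1.291250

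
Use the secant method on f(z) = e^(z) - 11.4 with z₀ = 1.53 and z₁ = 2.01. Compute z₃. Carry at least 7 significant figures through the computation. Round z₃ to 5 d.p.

2.38156

f(z_0) = -6.781823, f(z_1) = -3.936683
z_2 = 2.010000 - (-3.936683)·(2.010000 - 1.530000)/(-3.936683 - (-6.781823)) = 2.674153; f(z_2) = 3.100058
z_3 = 2.674153 - (3.100058)·(2.674153 - 2.010000)/(3.100058 - (-3.936683)) = 2.381558; f(z_3) = -0.578249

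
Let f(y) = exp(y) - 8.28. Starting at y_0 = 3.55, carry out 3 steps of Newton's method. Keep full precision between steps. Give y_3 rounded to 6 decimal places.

2.129722

f'(y) = exp(y)
y_0 = 3.550000: f = 26.533317, f' = 34.813317 → y_1 = 3.550000 - (26.533317)/(34.813317) = 2.787840
y_1 = 2.787840: f = 7.965891, f' = 16.245891 → y_2 = 2.787840 - (7.965891)/(16.245891) = 2.297507
y_2 = 2.297507: f = 1.669351, f' = 9.949351 → y_3 = 2.297507 - (1.669351)/(9.949351) = 2.129722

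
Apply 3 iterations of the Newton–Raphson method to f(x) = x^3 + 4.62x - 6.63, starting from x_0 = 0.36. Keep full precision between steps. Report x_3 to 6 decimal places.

f'(x) = 3x^2 + 4.62
x_0 = 0.360000: f = -4.920144, f' = 5.008800 → x_1 = 0.360000 - (-4.920144)/(5.008800) = 1.342300
x_1 = 1.342300: f = 1.989940, f' = 10.025307 → x_2 = 1.342300 - (1.989940)/(10.025307) = 1.143808
x_2 = 1.143808: f = 0.150835, f' = 8.544892 → x_3 = 1.143808 - (0.150835)/(8.544892) = 1.126156

1.126156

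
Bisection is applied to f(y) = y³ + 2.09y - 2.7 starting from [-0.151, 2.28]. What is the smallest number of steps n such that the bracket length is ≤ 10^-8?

Initial width b − a = 2.28 − -0.151 = 2.431000.
After n steps the width is (b−a)/2^n; need (b−a)/2^n ≤ 10^-8.
So n ≥ log₂(2.431000/10^-8) = log₂(243100000.0000) ≈ 27.8570.
Hence n = 28.

28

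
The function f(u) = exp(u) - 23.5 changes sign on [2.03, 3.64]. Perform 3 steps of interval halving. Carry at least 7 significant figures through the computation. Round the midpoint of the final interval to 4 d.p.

3.1369

f(2.030000) = -15.885914, f(3.640000) = 14.591837 (opposite signs)
step 1: m = 2.835000, f(m) = -6.469600 < 0 → root in [2.835000, 3.640000]
step 2: m = 3.237500, f(m) = 1.969967 > 0 → root in [2.835000, 3.237500]
step 3: m = 3.036250, f(m) = -2.673005 < 0 → root in [3.036250, 3.237500]
Midpoint of [3.036250, 3.237500] = 3.136875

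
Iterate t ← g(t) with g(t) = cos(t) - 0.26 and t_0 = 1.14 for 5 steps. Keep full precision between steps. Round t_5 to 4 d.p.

t_1 = g(1.140000) = 0.157595
t_2 = g(0.157595) = 0.727608
t_3 = g(0.727608) = 0.486768
t_4 = g(0.486768) = 0.623849
t_5 = g(0.623849) = 0.551636

0.5516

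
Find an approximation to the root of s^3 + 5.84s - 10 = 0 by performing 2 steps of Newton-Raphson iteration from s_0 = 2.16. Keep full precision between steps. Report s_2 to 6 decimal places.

1.332992

f'(s) = 3s^2 + 5.84
s_0 = 2.160000: f = 12.692096, f' = 19.836800 → s_1 = 2.160000 - (12.692096)/(19.836800) = 1.520174
s_1 = 1.520174: f = 2.390833, f' = 12.772789 → s_2 = 1.520174 - (2.390833)/(12.772789) = 1.332992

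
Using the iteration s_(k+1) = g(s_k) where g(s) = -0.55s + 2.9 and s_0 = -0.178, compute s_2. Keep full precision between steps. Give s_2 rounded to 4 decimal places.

1.2512

s_1 = g(-0.178000) = 2.997900
s_2 = g(2.997900) = 1.251155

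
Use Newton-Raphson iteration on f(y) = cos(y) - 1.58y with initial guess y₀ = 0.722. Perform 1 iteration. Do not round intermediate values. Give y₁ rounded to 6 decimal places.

Newton update: y ← y − f(y)/f'(y).
f'(y) = -sin(y) - 1.58
y_0 = 0.722000: f = -0.390275, f' = -2.240887 → y_1 = 0.722000 - (-0.390275)/(-2.240887) = 0.547839

0.547839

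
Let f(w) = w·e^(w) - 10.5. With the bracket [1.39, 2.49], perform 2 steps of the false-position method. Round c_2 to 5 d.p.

f(1.390000) = -4.919358, f(2.490000) = 19.532578
step 1: c = 1.611303, f(c) = -2.428441 < 0 → new bracket [1.611303, 2.490000]
step 2: c = 1.708469, f(c) = -1.068388 < 0 → new bracket [1.708469, 2.490000]

1.70847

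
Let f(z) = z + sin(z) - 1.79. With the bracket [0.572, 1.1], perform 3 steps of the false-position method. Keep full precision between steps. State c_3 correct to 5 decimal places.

False-position update: c = (a·f(b) − b·f(a))/(f(b) − f(a)); replace the endpoint whose sign matches f(c).
f(0.572000) = -0.676685, f(1.100000) = 0.201207
step 1: c = 0.978986, f(c) = 0.018918 > 0 → new bracket [0.572000, 0.978986]
step 2: c = 0.967917, f(c) = 0.001624 > 0 → new bracket [0.572000, 0.967917]
step 3: c = 0.966969, f(c) = 0.000138 > 0 → new bracket [0.572000, 0.966969]

0.96697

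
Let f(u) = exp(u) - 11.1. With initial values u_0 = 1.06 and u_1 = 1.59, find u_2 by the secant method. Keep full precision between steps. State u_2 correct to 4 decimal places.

f(u_0) = -8.213629, f(u_1) = -6.196251
u_2 = 1.590000 - (-6.196251)·(1.590000 - 1.060000)/(-6.196251 - (-8.213629)) = 3.217862; f(u_2) = 13.874669

3.2179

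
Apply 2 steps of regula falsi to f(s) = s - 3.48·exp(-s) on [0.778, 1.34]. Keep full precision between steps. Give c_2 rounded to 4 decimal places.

1.1291

False-position update: c = (a·f(b) − b·f(a))/(f(b) − f(a)); replace the endpoint whose sign matches f(c).
f(0.778000) = -0.820447, f(1.340000) = 0.428777
step 1: c = 1.147102, f(c) = 0.042008 > 0 → new bracket [0.778000, 1.147102]
step 2: c = 1.129124, f(c) = 0.003983 > 0 → new bracket [0.778000, 1.129124]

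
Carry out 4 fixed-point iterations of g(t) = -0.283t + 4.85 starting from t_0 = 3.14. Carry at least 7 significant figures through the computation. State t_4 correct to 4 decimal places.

t_1 = g(3.140000) = 3.961380
t_2 = g(3.961380) = 3.728929
t_3 = g(3.728929) = 3.794713
t_4 = g(3.794713) = 3.776096

3.7761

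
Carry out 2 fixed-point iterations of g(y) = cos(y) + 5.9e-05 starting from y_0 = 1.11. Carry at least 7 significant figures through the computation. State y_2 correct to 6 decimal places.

y_1 = g(1.110000) = 0.444721
y_2 = g(0.444721) = 0.902790

0.902790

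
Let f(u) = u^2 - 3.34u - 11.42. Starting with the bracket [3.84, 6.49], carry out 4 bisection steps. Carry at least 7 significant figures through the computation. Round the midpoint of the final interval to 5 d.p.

f(3.840000) = -9.500000, f(6.490000) = 9.023500 (opposite signs)
step 1: m = 5.165000, f(m) = -1.993875 < 0 → root in [5.165000, 6.490000]
step 2: m = 5.827500, f(m) = 3.075906 > 0 → root in [5.165000, 5.827500]
step 3: m = 5.496250, f(m) = 0.431289 > 0 → root in [5.165000, 5.496250]
step 4: m = 5.330625, f(m) = -0.808725 < 0 → root in [5.330625, 5.496250]
Midpoint of [5.330625, 5.496250] = 5.413437

5.41344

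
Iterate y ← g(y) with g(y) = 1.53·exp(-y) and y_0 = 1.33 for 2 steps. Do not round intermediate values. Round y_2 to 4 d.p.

1.0208

y_1 = g(1.330000) = 0.404650
y_2 = g(0.404650) = 1.020832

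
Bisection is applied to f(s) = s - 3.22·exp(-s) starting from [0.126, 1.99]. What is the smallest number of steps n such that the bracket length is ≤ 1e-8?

28

Initial width b − a = 1.99 − 0.126 = 1.864000.
After n steps the width is (b−a)/2^n; need (b−a)/2^n ≤ 1e-8.
So n ≥ log₂(1.864000/1e-8) = log₂(186400000.0000) ≈ 27.4738.
Hence n = 28.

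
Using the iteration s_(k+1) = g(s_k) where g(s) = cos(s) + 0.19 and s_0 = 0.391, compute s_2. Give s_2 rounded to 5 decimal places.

s_1 = g(0.391000) = 1.114528
s_2 = g(1.114528) = 0.630601

0.63060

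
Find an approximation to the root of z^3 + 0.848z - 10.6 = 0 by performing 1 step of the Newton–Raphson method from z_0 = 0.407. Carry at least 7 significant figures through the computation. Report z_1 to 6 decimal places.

f'(z) = 3z^2 + 0.848
z_0 = 0.407000: f = -10.187445, f' = 1.344947 → z_1 = 0.407000 - (-10.187445)/(1.344947) = 7.981607

7.981607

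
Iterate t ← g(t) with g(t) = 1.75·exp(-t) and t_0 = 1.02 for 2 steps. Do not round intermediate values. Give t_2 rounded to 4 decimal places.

t_1 = g(1.020000) = 0.631041
t_2 = g(0.631041) = 0.931066

0.9311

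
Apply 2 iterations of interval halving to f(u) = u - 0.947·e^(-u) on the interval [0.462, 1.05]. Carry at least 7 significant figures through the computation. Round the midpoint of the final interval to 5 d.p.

0.53550

f(0.462000) = -0.134631, f(1.050000) = 0.718609 (opposite signs)
step 1: m = 0.756000, f(m) = 0.311345 > 0 → root in [0.462000, 0.756000]
step 2: m = 0.609000, f(m) = 0.093932 > 0 → root in [0.462000, 0.609000]
Midpoint of [0.462000, 0.609000] = 0.535500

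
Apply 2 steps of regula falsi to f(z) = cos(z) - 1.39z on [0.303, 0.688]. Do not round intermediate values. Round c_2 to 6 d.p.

f(0.303000) = 0.533276, f(0.688000) = -0.183802
step 1: c = 0.589316, f(c) = 0.012171 > 0 → new bracket [0.589316, 0.688000]
step 2: c = 0.595445, f(c) = 0.000230 > 0 → new bracket [0.595445, 0.688000]

0.595445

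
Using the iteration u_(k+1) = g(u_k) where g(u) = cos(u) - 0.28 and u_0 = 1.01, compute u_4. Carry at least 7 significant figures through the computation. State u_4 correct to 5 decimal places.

0.60128

u_1 = g(1.010000) = 0.251861
u_2 = g(0.251861) = 0.688450
u_3 = g(0.688450) = 0.492231
u_4 = g(0.492231) = 0.601280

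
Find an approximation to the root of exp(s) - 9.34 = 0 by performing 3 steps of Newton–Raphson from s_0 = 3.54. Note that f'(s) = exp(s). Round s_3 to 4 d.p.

2.2435

s_0 = 3.540000: f = 25.126919, f' = 34.466919 → s_1 = 3.540000 - (25.126919)/(34.466919) = 2.810984
s_1 = 2.810984: f = 7.286278, f' = 16.626278 → s_2 = 2.810984 - (7.286278)/(16.626278) = 2.372746
s_2 = 2.372746: f = 1.386805, f' = 10.726805 → s_3 = 2.372746 - (1.386805)/(10.726805) = 2.243462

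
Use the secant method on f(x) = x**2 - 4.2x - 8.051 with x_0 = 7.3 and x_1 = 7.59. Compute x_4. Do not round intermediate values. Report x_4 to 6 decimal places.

f(x_0) = 14.579000, f(x_1) = 17.679100
x_2 = 7.590000 - (17.679100)·(7.590000 - 7.300000)/(17.679100 - (14.579000)) = 5.936202; f(x_2) = 2.255446
x_3 = 5.936202 - (2.255446)·(5.936202 - 7.590000)/(2.255446 - (17.679100)) = 5.694362; f(x_3) = 0.458441
x_4 = 5.694362 - (0.458441)·(5.694362 - 5.936202)/(0.458441 - (2.255446)) = 5.632666; f(x_4) = 0.018727

5.632666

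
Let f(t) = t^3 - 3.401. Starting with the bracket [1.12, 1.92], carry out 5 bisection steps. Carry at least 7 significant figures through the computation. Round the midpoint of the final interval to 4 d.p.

1.5075

f(1.120000) = -1.996072, f(1.920000) = 3.676888 (opposite signs)
step 1: m = 1.520000, f(m) = 0.110808 > 0 → root in [1.120000, 1.520000]
step 2: m = 1.320000, f(m) = -1.101032 < 0 → root in [1.320000, 1.520000]
step 3: m = 1.420000, f(m) = -0.537712 < 0 → root in [1.420000, 1.520000]
step 4: m = 1.470000, f(m) = -0.224477 < 0 → root in [1.470000, 1.520000]
step 5: m = 1.495000, f(m) = -0.059638 < 0 → root in [1.495000, 1.520000]
Midpoint of [1.495000, 1.520000] = 1.507500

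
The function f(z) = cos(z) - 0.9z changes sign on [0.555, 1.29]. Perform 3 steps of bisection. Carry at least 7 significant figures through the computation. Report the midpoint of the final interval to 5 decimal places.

f(0.555000) = 0.350400, f(1.290000) = -0.883879 (opposite signs)
step 1: m = 0.922500, f(m) = -0.226421 < 0 → root in [0.555000, 0.922500]
step 2: m = 0.738750, f(m) = 0.074436 > 0 → root in [0.738750, 0.922500]
step 3: m = 0.830625, f(m) = -0.073148 < 0 → root in [0.738750, 0.830625]
Midpoint of [0.738750, 0.830625] = 0.784687

0.78469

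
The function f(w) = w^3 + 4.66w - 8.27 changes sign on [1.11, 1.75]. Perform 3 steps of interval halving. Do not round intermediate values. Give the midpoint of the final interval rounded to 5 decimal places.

f(1.110000) = -1.729769, f(1.750000) = 5.244375 (opposite signs)
step 1: m = 1.430000, f(m) = 1.318007 > 0 → root in [1.110000, 1.430000]
step 2: m = 1.270000, f(m) = -0.303417 < 0 → root in [1.270000, 1.430000]
step 3: m = 1.350000, f(m) = 0.481375 > 0 → root in [1.270000, 1.350000]
Midpoint of [1.270000, 1.350000] = 1.310000

1.31000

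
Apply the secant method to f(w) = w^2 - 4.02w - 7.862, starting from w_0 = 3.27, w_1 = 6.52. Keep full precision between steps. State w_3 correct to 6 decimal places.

f(w_0) = -10.314500, f(w_1) = 8.438000
w_2 = 6.520000 - (8.438000)·(6.520000 - 3.270000)/(8.438000 - (-10.314500)) = 5.057608; f(w_2) = -2.614184
w_3 = 5.057608 - (-2.614184)·(5.057608 - 6.520000)/(-2.614184 - (8.438000)) = 5.403509; f(w_3) = -0.386195

5.403509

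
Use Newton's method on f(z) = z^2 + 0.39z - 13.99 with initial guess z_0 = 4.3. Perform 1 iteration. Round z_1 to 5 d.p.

3.61290

Newton update: z ← z − f(z)/f'(z).
f'(z) = 2z + 0.39
z_0 = 4.300000: f = 6.177000, f' = 8.990000 → z_1 = 4.300000 - (6.177000)/(8.990000) = 3.612903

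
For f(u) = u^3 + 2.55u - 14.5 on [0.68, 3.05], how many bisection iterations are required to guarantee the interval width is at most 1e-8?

Initial width b − a = 3.05 − 0.68 = 2.370000.
After n steps the width is (b−a)/2^n; need (b−a)/2^n ≤ 1e-8.
So n ≥ log₂(2.370000/1e-8) = log₂(237000000.0000) ≈ 27.8203.
Hence n = 28.

28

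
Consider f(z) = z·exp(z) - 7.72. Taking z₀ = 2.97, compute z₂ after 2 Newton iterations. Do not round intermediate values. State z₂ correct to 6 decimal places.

1.850733

f'(z) = (z + 1)·exp(z)
z_0 = 2.970000: f = 50.171001, f' = 77.382921 → z_1 = 2.970000 - (50.171001)/(77.382921) = 2.321653
z_1 = 2.321653: f = 15.943461, f' = 33.855967 → z_2 = 2.321653 - (15.943461)/(33.855967) = 1.850733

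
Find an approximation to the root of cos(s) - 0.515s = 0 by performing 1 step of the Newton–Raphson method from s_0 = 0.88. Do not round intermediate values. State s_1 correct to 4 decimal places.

1.0231

Newton update: s ← s − f(s)/f'(s).
f'(s) = -sin(s) - 0.515
s_0 = 0.880000: f = 0.183951, f' = -1.285739 → s_1 = 0.880000 - (0.183951)/(-1.285739) = 1.023070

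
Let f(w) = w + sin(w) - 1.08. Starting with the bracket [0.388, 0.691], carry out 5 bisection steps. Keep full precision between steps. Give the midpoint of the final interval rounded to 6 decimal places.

f(0.388000) = -0.313662, f(0.691000) = 0.248308 (opposite signs)
step 1: m = 0.539500, f(m) = -0.026793 < 0 → root in [0.539500, 0.691000]
step 2: m = 0.615250, f(m) = 0.112413 > 0 → root in [0.539500, 0.615250]
step 3: m = 0.577375, f(m) = 0.043201 > 0 → root in [0.539500, 0.577375]
step 4: m = 0.558437, f(m) = 0.008299 > 0 → root in [0.539500, 0.558437]
step 5: m = 0.548969, f(m) = -0.009223 < 0 → root in [0.548969, 0.558437]
Midpoint of [0.548969, 0.558437] = 0.553703

0.553703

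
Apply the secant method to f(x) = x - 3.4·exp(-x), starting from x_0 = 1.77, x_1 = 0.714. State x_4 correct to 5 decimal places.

1.11483

f(x_0) = 1.190868, f(x_1) = -0.950917
x_2 = 0.714000 - (-0.950917)·(0.714000 - 1.770000)/(-0.950917 - (1.190868)) = 1.182847; f(x_2) = 0.141069
x_3 = 1.182847 - (0.141069)·(1.182847 - 0.714000)/(0.141069 - (-0.950917)) = 1.122278; f(x_3) = 0.015452
x_4 = 1.122278 - (0.015452)·(1.122278 - 1.182847)/(0.015452 - (0.141069)) = 1.114828; f(x_4) = -0.000276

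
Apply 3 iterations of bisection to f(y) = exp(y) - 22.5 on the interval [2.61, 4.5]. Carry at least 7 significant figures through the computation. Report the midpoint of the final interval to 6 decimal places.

3.200625

f(2.610000) = -8.900949, f(4.500000) = 67.517131 (opposite signs)
step 1: m = 3.555000, f(m) = 12.487820 > 0 → root in [2.610000, 3.555000]
step 2: m = 3.082500, f(m) = -0.687134 < 0 → root in [3.082500, 3.555000]
step 3: m = 3.318750, f(m) = 5.125797 > 0 → root in [3.082500, 3.318750]
Midpoint of [3.082500, 3.318750] = 3.200625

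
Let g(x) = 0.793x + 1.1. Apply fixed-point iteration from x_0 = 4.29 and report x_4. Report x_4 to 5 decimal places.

4.90906

x_1 = g(4.290000) = 4.501970
x_2 = g(4.501970) = 4.670062
x_3 = g(4.670062) = 4.803359
x_4 = g(4.803359) = 4.909064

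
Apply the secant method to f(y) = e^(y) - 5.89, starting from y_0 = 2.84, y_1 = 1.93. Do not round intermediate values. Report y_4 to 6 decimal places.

f(y_0) = 11.225766, f(y_1) = 0.999510
y_2 = 1.930000 - (0.999510)·(1.930000 - 2.840000)/(0.999510 - (11.225766)) = 1.841057; f(y_2) = 0.413197
y_3 = 1.841057 - (0.413197)·(1.841057 - 1.930000)/(0.413197 - (0.999510)) = 1.778375; f(y_3) = 0.030231
y_4 = 1.778375 - (0.030231)·(1.778375 - 1.841057)/(0.030231 - (0.413197)) = 1.773427; f(y_4) = 0.001010

1.773427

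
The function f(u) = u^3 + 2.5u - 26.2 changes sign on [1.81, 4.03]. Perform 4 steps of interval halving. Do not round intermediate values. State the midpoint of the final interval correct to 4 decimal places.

f(1.810000) = -15.745259, f(4.030000) = 49.325827 (opposite signs)
step 1: m = 2.920000, f(m) = 5.997088 > 0 → root in [1.810000, 2.920000]
step 2: m = 2.365000, f(m) = -7.059523 < 0 → root in [2.365000, 2.920000]
step 3: m = 2.642500, f(m) = -1.141684 < 0 → root in [2.642500, 2.920000]
step 4: m = 2.781250, f(m) = 2.267072 > 0 → root in [2.642500, 2.781250]
Midpoint of [2.642500, 2.781250] = 2.711875

2.7119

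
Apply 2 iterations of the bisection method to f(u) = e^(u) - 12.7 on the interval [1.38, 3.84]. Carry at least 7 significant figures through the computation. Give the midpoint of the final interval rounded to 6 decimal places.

f(1.380000) = -8.725098, f(3.840000) = 33.825474 (opposite signs)
step 1: m = 2.610000, f(m) = 0.899051 > 0 → root in [1.380000, 2.610000]
step 2: m = 1.995000, f(m) = -5.347797 < 0 → root in [1.995000, 2.610000]
Midpoint of [1.995000, 2.610000] = 2.302500

2.302500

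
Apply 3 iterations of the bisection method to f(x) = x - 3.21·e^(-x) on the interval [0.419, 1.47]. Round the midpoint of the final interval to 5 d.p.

f(0.419000) = -1.692230, f(1.470000) = 0.731939 (opposite signs)
step 1: m = 0.944500, f(m) = -0.303785 < 0 → root in [0.944500, 1.470000]
step 2: m = 1.207250, f(m) = 0.247401 > 0 → root in [0.944500, 1.207250]
step 3: m = 1.075875, f(m) = -0.018733 < 0 → root in [1.075875, 1.207250]
Midpoint of [1.075875, 1.207250] = 1.141563

1.14156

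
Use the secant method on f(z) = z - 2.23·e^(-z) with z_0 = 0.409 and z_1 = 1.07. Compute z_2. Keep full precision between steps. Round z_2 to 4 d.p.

f(z_0) = -1.072421, f(z_1) = 0.305091
z_2 = 1.070000 - (0.305091)·(1.070000 - 0.409000)/(0.305091 - (-1.072421)) = 0.923602; f(z_2) = 0.038100

0.9236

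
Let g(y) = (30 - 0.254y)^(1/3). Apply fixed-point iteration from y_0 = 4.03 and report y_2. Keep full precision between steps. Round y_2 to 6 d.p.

y_1 = g(4.030000) = 3.071482
y_2 = g(3.071482) = 3.080061

3.080061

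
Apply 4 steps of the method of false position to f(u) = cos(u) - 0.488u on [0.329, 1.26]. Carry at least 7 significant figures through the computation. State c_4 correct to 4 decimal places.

1.0390

f(0.329000) = 0.785814, f(1.260000) = -0.309063
step 1: c = 0.997196, f(c) = 0.056028 > 0 → new bracket [0.997196, 1.260000]
step 2: c = 1.037527, f(c) = 0.002039 > 0 → new bracket [1.037527, 1.260000]
step 3: c = 1.038985, f(c) = 0.000071 > 0 → new bracket [1.038985, 1.260000]
step 4: c = 1.039036, f(c) = 0.000002 > 0 → new bracket [1.039036, 1.260000]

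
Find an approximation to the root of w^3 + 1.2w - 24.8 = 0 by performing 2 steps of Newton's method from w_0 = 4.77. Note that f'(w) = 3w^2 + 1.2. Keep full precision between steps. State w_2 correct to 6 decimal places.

2.907278

Newton update: w ← w − f(w)/f'(w).
w_0 = 4.770000: f = 89.455333, f' = 69.458700 → w_1 = 4.770000 - (89.455333)/(69.458700) = 3.482108
w_1 = 3.482108: f = 21.599339, f' = 37.575220 → w_2 = 3.482108 - (21.599339)/(37.575220) = 2.907278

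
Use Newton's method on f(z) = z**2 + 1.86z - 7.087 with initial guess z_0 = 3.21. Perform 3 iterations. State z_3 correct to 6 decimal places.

Newton update: z ← z − f(z)/f'(z).
f'(z) = 2z + 1.86
z_0 = 3.210000: f = 9.187700, f' = 8.280000 → z_1 = 3.210000 - (9.187700)/(8.280000) = 2.100374
z_1 = 2.100374: f = 1.231269, f' = 6.060749 → z_2 = 2.100374 - (1.231269)/(6.060749) = 1.897220
z_2 = 1.897220: f = 0.041272, f' = 5.654440 → z_3 = 1.897220 - (0.041272)/(5.654440) = 1.889921

1.889921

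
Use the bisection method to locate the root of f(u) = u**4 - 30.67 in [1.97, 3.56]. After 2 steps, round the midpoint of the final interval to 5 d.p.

2.16875

f(1.970000) = -15.608615, f(3.560000) = 129.950137 (opposite signs)
step 1: m = 2.765000, f(m) = 27.779465 > 0 → root in [1.970000, 2.765000]
step 2: m = 2.367500, f(m) = 0.746656 > 0 → root in [1.970000, 2.367500]
Midpoint of [1.970000, 2.367500] = 2.168750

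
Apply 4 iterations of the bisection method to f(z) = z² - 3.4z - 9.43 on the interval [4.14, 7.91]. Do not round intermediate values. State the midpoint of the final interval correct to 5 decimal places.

f(4.140000) = -6.366400, f(7.910000) = 26.244100 (opposite signs)
step 1: m = 6.025000, f(m) = 6.385625 > 0 → root in [4.140000, 6.025000]
step 2: m = 5.082500, f(m) = -0.878694 < 0 → root in [5.082500, 6.025000]
step 3: m = 5.553750, f(m) = 2.531389 > 0 → root in [5.082500, 5.553750]
step 4: m = 5.318125, f(m) = 0.770829 > 0 → root in [5.082500, 5.318125]
Midpoint of [5.082500, 5.318125] = 5.200312

5.20031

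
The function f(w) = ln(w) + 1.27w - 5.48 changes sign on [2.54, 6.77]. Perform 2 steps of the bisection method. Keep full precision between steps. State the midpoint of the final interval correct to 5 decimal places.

f(2.540000) = -1.322036, f(6.770000) = 5.030401 (opposite signs)
step 1: m = 4.655000, f(m) = 1.969792 > 0 → root in [2.540000, 4.655000]
step 2: m = 3.597500, f(m) = 0.369064 > 0 → root in [2.540000, 3.597500]
Midpoint of [2.540000, 3.597500] = 3.068750

3.06875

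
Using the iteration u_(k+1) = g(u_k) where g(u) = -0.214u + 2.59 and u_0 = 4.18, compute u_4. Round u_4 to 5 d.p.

2.13774

u_1 = g(4.180000) = 1.695480
u_2 = g(1.695480) = 2.227167
u_3 = g(2.227167) = 2.113386
u_4 = g(2.113386) = 2.137735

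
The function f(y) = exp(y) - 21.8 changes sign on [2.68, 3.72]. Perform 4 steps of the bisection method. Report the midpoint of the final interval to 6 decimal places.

f(2.680000) = -7.214907, f(3.720000) = 19.464394 (opposite signs)
step 1: m = 3.200000, f(m) = 2.732530 > 0 → root in [2.680000, 3.200000]
step 2: m = 2.940000, f(m) = -2.884154 < 0 → root in [2.940000, 3.200000]
step 3: m = 3.070000, f(m) = -0.258097 < 0 → root in [3.070000, 3.200000]
step 4: m = 3.135000, f(m) = 1.188636 > 0 → root in [3.070000, 3.135000]
Midpoint of [3.070000, 3.135000] = 3.102500

3.102500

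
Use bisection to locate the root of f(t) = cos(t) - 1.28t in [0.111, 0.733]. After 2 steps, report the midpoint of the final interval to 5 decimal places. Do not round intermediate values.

f(0.111000) = 0.851766, f(0.733000) = -0.195070 (opposite signs)
step 1: m = 0.422000, f(m) = 0.372112 > 0 → root in [0.422000, 0.733000]
step 2: m = 0.577500, f(m) = 0.098630 > 0 → root in [0.577500, 0.733000]
Midpoint of [0.577500, 0.733000] = 0.655250

0.65525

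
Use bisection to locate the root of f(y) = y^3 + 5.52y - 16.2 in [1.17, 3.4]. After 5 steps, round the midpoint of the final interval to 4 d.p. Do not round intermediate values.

f(1.170000) = -8.139987, f(3.400000) = 41.872000 (opposite signs)
step 1: m = 2.285000, f(m) = 8.343699 > 0 → root in [1.170000, 2.285000]
step 2: m = 1.727500, f(m) = -1.508897 < 0 → root in [1.727500, 2.285000]
step 3: m = 2.006250, f(m) = 2.949735 > 0 → root in [1.727500, 2.006250]
step 4: m = 1.866875, f(m) = 0.611624 > 0 → root in [1.727500, 1.866875]
step 5: m = 1.797188, f(m) = -0.474820 < 0 → root in [1.797188, 1.866875]
Midpoint of [1.797188, 1.866875] = 1.832031

1.8320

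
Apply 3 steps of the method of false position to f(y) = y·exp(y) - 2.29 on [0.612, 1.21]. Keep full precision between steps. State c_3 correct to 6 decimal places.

f(0.612000) = -1.161401, f(1.210000) = 1.767716
step 1: c = 0.849108, f(c) = -0.305157 < 0 → new bracket [0.849108, 1.210000]
step 2: c = 0.902237, f(c) = -0.065886 < 0 → new bracket [0.902237, 1.210000]
step 3: c = 0.913296, f(c) = -0.013590 < 0 → new bracket [0.913296, 1.210000]

0.913296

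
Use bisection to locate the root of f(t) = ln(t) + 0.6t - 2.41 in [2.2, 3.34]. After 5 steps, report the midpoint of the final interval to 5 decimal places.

2.50281

f(2.200000) = -0.301543, f(3.340000) = 0.799971 (opposite signs)
step 1: m = 2.770000, f(m) = 0.270847 > 0 → root in [2.200000, 2.770000]
step 2: m = 2.485000, f(m) = -0.008727 < 0 → root in [2.485000, 2.770000]
step 3: m = 2.627500, f(m) = 0.132533 > 0 → root in [2.485000, 2.627500]
step 4: m = 2.556250, f(m) = 0.062291 > 0 → root in [2.485000, 2.556250]
step 5: m = 2.520625, f(m) = 0.026882 > 0 → root in [2.485000, 2.520625]
Midpoint of [2.485000, 2.520625] = 2.502813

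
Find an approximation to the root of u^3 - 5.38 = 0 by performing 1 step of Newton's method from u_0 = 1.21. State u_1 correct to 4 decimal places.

Newton update: u ← u − f(u)/f'(u).
f'(u) = 3u^2
u_0 = 1.210000: f = -3.608439, f' = 4.392300 → u_1 = 1.210000 - (-3.608439)/(4.392300) = 2.031537

2.0315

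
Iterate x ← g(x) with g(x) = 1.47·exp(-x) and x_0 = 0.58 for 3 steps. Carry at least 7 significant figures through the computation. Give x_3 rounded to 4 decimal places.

0.7709

x_1 = g(0.580000) = 0.823051
x_2 = g(0.823051) = 0.645462
x_3 = g(0.645462) = 0.770897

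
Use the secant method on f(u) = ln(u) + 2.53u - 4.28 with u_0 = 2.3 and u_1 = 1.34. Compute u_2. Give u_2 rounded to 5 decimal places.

1.53307

f(u_0) = 2.371909, f(u_1) = -0.597130
u_2 = 1.340000 - (-0.597130)·(1.340000 - 2.300000)/(-0.597130 - (2.371909)) = 1.533074; f(u_2) = 0.025953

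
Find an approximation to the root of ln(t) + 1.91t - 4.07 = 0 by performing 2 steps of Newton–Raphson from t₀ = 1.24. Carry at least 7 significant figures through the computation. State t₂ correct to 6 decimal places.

Newton update: t ← t − f(t)/f'(t).
f'(t) = 1/t + 1.91
t_0 = 1.240000: f = -1.486489, f' = 2.716452 → t_1 = 1.240000 - (-1.486489)/(2.716452) = 1.787217
t_1 = 1.787217: f = -0.075756, f' = 2.469529 → t_2 = 1.787217 - (-0.075756)/(2.469529) = 1.817893

1.817893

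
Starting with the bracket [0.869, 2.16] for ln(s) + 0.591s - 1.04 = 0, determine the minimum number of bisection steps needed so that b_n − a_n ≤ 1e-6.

Initial width b − a = 2.16 − 0.869 = 1.291000.
After n steps the width is (b−a)/2^n; need (b−a)/2^n ≤ 1e-6.
So n ≥ log₂(1.291000/1e-6) = log₂(1291000.0000) ≈ 20.3001.
Hence n = 21.

21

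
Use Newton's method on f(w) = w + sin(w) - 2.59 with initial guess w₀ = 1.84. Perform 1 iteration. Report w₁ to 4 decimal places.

Newton update: w ← w − f(w)/f'(w).
f'(w) = 1 + cos(w)
w_0 = 1.840000: f = 0.213983, f' = 0.734036 → w_1 = 1.840000 - (0.213983)/(0.734036) = 1.548484

1.5485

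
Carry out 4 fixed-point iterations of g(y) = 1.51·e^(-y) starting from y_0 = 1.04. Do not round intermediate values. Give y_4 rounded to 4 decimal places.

0.8100

y_1 = g(1.040000) = 0.533717
y_2 = g(0.533717) = 0.885496
y_3 = g(0.885496) = 0.622889
y_4 = g(0.622889) = 0.809953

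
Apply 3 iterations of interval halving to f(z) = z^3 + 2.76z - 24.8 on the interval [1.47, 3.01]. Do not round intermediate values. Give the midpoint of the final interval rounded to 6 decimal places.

f(1.470000) = -17.566277, f(3.010000) = 10.778501 (opposite signs)
step 1: m = 2.240000, f(m) = -7.378176 < 0 → root in [2.240000, 3.010000]
step 2: m = 2.625000, f(m) = 0.532891 > 0 → root in [2.240000, 2.625000]
step 3: m = 2.432500, f(m) = -3.693061 < 0 → root in [2.432500, 2.625000]
Midpoint of [2.432500, 2.625000] = 2.528750

2.528750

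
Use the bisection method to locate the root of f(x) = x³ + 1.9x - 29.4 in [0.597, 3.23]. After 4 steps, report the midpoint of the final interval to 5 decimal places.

2.81859

f(0.597000) = -28.052924, f(3.230000) = 10.435267 (opposite signs)
step 1: m = 1.913500, f(m) = -18.758104 < 0 → root in [1.913500, 3.230000]
step 2: m = 2.571750, f(m) = -7.504383 < 0 → root in [2.571750, 3.230000]
step 3: m = 2.900875, f(m) = 0.522745 > 0 → root in [2.571750, 2.900875]
step 4: m = 2.736312, f(m) = -3.713123 < 0 → root in [2.736312, 2.900875]
Midpoint of [2.736312, 2.900875] = 2.818594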